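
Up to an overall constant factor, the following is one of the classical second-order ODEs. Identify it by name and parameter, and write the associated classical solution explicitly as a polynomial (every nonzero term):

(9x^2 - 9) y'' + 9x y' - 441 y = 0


All three coefficients share the factor -9; dividing through by -9 gives  (1 - x^2) y'' - x y' + 49 y = 0.
This matches the Chebyshev equation (1 - x^2) y'' - x y' + n^2 y = 0 (note the -x y' term, not -2x y') with n^2 = 49, so n = 7; the polynomial solution is T_7(x).
With y = sum_k a_k x^k, matching x^k gives (k+2)(k+1) a_{k+2} = (k^2 - n^2) a_k = (k - 7)(k + 7) a_k. The right side vanishes at k = 7, so the series with the parity of 7 terminates at degree 7.
Standard normalization: leading coefficient of T_n is 2^(n-1), so a_7 = 2^6 = 64. Work downward with a_k = (k+1)(k+2) a_{k+2} / ((k - 7)(k + 7)):
  a_5 = (6)(7)(64) / ((5 - 7)(5 + 7)) = 2688/(-24) = -112
  a_3 = (4)(5)(-112) / ((3 - 7)(3 + 7)) = -2240/(-40) = 56
  a_1 = (2)(3)(56) / ((1 - 7)(1 + 7)) = 336/(-48) = -7
Hence T_7(x) = 64 x^7 - 112 x^5 + 56 x^3 - 7 x.

T_7(x); series = 64 x^7 - 112 x^5 + 56 x^3 - 7 x


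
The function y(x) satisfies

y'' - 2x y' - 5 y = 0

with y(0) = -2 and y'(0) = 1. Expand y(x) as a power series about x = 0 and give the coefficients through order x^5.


Ansatz: y(x) = sum_{n>=0} a_n x^n, so y'(x) = sum_{n>=1} n a_n x^(n-1) and y''(x) = sum_{n>=2} n(n-1) a_n x^(n-2).
Substitute into P(x) y'' + Q(x) y' + R(x) y = 0 with P(x) = 1, Q(x) = -2x, R(x) = -5, and match powers of x.
Initial conditions: a_0 = -2, a_1 = 1.
Setting the coefficient of each power of x to zero and solving order by order (substituting the coefficients already found):
  x^0: 2 a_2 - 5 a_0 = 0  ->  2 a_2 = 5 a_0 = -10  ->  a_2 = -5
  x^1: 6 a_3 - 7 a_1 = 0  ->  6 a_3 = 7 a_1 = 7  ->  a_3 = 7/6
  x^2: 12 a_4 - 9 a_2 = 0  ->  12 a_4 = 9 a_2 = -45  ->  a_4 = -15/4
  x^3: 20 a_5 - 11 a_3 = 0  ->  20 a_5 = 11 a_3 = 77/6  ->  a_5 = 77/120
Truncated series: y(x) = -2 + x - 5 x^2 + (7/6) x^3 - (15/4) x^4 + (77/120) x^5 + O(x^6).

a_0 = -2; a_1 = 1; a_2 = -5; a_3 = 7/6; a_4 = -15/4; a_5 = 77/120


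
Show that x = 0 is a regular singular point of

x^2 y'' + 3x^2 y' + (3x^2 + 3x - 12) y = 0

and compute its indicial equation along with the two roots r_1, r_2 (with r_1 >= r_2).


Divide by x^2 to reach normal form y'' + P_1(x) y' + P_2(x) y = 0 with P_1(x) = 3 and P_2(x) = 3 + 3/x - 12/x^2.
x = 0 is a singular point because the y-coefficient 3 + 3/x - 12/x^2 has a pole at x = 0.
It is a regular singular point because x P_1(x) = p(x) = 3x and x^2 P_2(x) = q(x) = 3x^2 + 3x - 12 are polynomials, hence analytic at x = 0.
p(0) = 0,  q(0) = -12.
Indicial equation: r(r-1) + p(0) r + q(0) = 0, i.e. r^2 + (p(0) - 1) r + q(0) = 0, i.e. r^2 - 1 r - 12 = 0.
Discriminant: (-1)^2 - 4(-12) = 49, so r = (1 ± 7)/2.
Solving: r_1 = 4, r_2 = -3.

indicial: r^2 - 1 r - 12 = 0; roots r_1 = 4, r_2 = -3


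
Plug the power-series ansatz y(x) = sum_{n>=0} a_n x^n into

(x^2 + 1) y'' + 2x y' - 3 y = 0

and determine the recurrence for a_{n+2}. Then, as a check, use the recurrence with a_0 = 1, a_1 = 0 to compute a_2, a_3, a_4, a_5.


Substitute y = sum_n a_n x^n.
(1 + 1 x^2) y'' contributes (n+2)(n+1) a_{n+2} + n(n-1) a_n at x^n.
2 x y'(x) contributes 2 n a_n at x^n.
-3 y(x) contributes -3 a_n at x^n.
Matching x^n: (n+2)(n+1) a_{n+2} + (n(n-1) + 2 n - 3) a_n = 0.
Thus a_{n+2} = (-n(n-1) - 2 n + 3) / ((n+1)(n+2)) * a_n.

Check with a_0 = 1, a_1 = 0 (apply the recurrence for n = 0, 1, 2, 3): a_0 = 1, a_1 = 0, a_2 = 3/2, a_3 = 0, a_4 = -3/8, a_5 = 0.

a_(n+2) = (-n(n-1) - 2 n + 3) / ((n+1)(n+2)) * a_n; check: a_0 = 1, a_1 = 0, a_2 = 3/2, a_3 = 0, a_4 = -3/8, a_5 = 0


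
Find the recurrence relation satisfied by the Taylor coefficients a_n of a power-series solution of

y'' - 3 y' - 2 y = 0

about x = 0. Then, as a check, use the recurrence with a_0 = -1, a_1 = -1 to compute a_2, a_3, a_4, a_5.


Substitute y = sum_n a_n x^n.
y''(x) has coefficient (n+2)(n+1) a_{n+2} at x^n;
-3 y'(x) has coefficient -3 (n+1) a_{n+1} at x^n;
-2 y(x) has coefficient -2 a_n at x^n.
Matching x^n: (n+2)(n+1) a_{n+2} - 3 (n+1) a_{n+1} - 2 a_n = 0.
Thus a_{n+2} = [3 (n+1) a_{n+1} + 2 a_n] / ((n+1)(n+2)).

Check with a_0 = -1, a_1 = -1 (apply the recurrence for n = 0, 1, 2, 3): a_0 = -1, a_1 = -1, a_2 = -5/2, a_3 = -17/6, a_4 = -61/24, a_5 = -217/120.

a_(n+2) = [3 (n+1) a_(n+1) + 2 a_n] / ((n+1)(n+2)); check: a_0 = -1, a_1 = -1, a_2 = -5/2, a_3 = -17/6, a_4 = -61/24, a_5 = -217/120


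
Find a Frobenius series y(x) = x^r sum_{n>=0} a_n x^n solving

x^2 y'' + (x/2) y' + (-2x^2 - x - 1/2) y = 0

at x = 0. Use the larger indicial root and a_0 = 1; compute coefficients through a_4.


Write in Frobenius form y'' + (p(x)/x) y' + (q(x)/x^2) y = 0:
  p(x) = 1/2,  q(x) = -2x^2 - x - 1/2.
Indicial equation: r(r-1) + (1/2) r + (-1/2) = 0 -> roots r_1 = 1, r_2 = -1/2.
Take r = r_1 = 1. Let y(x) = x^r sum_{n>=0} a_n x^n with a_0 = 1.
Substitute y = x^r sum a_n x^n and match x^{r+n}. The recurrence is
  D(n) a_n - 1 a_{n-1} - 2 a_{n-2} = 0,  where D(n) = (r+n)(r+n-1) + (1/2)(r+n) + (-1/2).
  a_n = [1 a_{n-1} + 2 a_{n-2}] / D(n).
Since the indicial polynomial factors as (r - r_1)(r - r_2), D(n) = (r_1 + n - r_1)(r_1 + n - r_2) = n(n + 3/2).
Evaluating step by step (a_0 = 1):
  n = 1: D(1) = 1(1 + 3/2) = 5/2; numerator = 1(1) = 1; a_1 = (1)/(5/2) = 2/5
  n = 2: D(2) = 2(2 + 3/2) = 7; numerator = 1(2/5) + 2(1) = 12/5; a_2 = (12/5)/(7) = 12/35
  n = 3: D(3) = 3(3 + 3/2) = 27/2; numerator = 1(12/35) + 2(2/5) = 8/7; a_3 = (8/7)/(27/2) = 16/189
  n = 4: D(4) = 4(4 + 3/2) = 22; numerator = 1(16/189) + 2(12/35) = 104/135; a_4 = (104/135)/(22) = 52/1485

r = 1; a_0 = 1; a_1 = 2/5; a_2 = 12/35; a_3 = 16/189; a_4 = 52/1485


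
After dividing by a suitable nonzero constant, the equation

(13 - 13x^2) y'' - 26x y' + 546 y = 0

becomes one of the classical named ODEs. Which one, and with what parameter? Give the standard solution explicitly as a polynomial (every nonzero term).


All three coefficients share the factor 13; dividing through by 13 gives  (1 - x^2) y'' - 2x y' + 42 y = 0.
This matches the Legendre equation (1 - x^2) y'' - 2x y' + n(n+1) y = 0 (note the -2x y' term) with n(n+1) = 42, so n = 6; the polynomial solution is P_6(x).
With y = sum_k a_k x^k, matching x^k gives (k+2)(k+1) a_{k+2} = [k(k+1) - n(n+1)] a_k = (k - 6)(k + 7) a_k. The right side vanishes at k = 6, so the series with the parity of 6 terminates at degree 6.
Standard normalization (P_n(1) = 1): leading coefficient (2n)!/(2^n (n!)^2) = 479001600/(64*518400) = 231/16, so a_6 = 231/16. Work downward with a_k = (k+1)(k+2) a_{k+2} / ((k - 6)(k + 7)):
  a_4 = (5)(6)(231/16) / ((4 - 6)(4 + 7)) = (3465/8)/(-22) = -315/16
  a_2 = (3)(4)(-315/16) / ((2 - 6)(2 + 7)) = (-945/4)/(-36) = 105/16
  a_0 = (1)(2)(105/16) / ((0 - 6)(0 + 7)) = (105/8)/(-42) = -5/16
Hence P_6(x) = 231 x^6/16 - 315 x^4/16 + 105 x^2/16 - 5/16.

P_6(x); series = 231 x^6/16 - 315 x^4/16 + 105 x^2/16 - 5/16


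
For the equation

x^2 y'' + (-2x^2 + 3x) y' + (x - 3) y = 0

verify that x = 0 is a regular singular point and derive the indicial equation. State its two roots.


Divide by x^2 to reach normal form y'' + P_1(x) y' + P_2(x) y = 0 with P_1(x) = -2 + 3/x and P_2(x) = 1/x - 3/x^2.
x = 0 is a singular point because the y'-coefficient -2 + 3/x has a pole at x = 0 and the y-coefficient 1/x - 3/x^2 has a pole at x = 0.
It is a regular singular point because x P_1(x) = p(x) = 3 - 2x and x^2 P_2(x) = q(x) = x - 3 are polynomials, hence analytic at x = 0.
p(0) = 3,  q(0) = -3.
Indicial equation: r(r-1) + p(0) r + q(0) = 0, i.e. r^2 + (p(0) - 1) r + q(0) = 0, i.e. r^2 + 2 r - 3 = 0.
Discriminant: (2)^2 - 4(-3) = 16, so r = (-2 ± 4)/2.
Solving: r_1 = 1, r_2 = -3.

indicial: r^2 + 2 r - 3 = 0; roots r_1 = 1, r_2 = -3


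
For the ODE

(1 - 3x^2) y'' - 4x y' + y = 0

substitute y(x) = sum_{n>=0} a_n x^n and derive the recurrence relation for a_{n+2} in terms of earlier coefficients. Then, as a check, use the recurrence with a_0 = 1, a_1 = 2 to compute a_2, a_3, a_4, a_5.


Substitute y = sum_n a_n x^n.
(1 - 3 x^2) y'' contributes (n+2)(n+1) a_{n+2} - 3 n(n-1) a_n at x^n.
-4 x y'(x) contributes -4 n a_n at x^n.
y(x) contributes 1 a_n at x^n.
Matching x^n: (n+2)(n+1) a_{n+2} + (-3 n(n-1) - 4 n + 1) a_n = 0.
Thus a_{n+2} = (3 n(n-1) + 4 n - 1) / ((n+1)(n+2)) * a_n.

Check with a_0 = 1, a_1 = 2 (apply the recurrence for n = 0, 1, 2, 3): a_0 = 1, a_1 = 2, a_2 = -1/2, a_3 = 1, a_4 = -13/24, a_5 = 29/20.

a_(n+2) = (3 n(n-1) + 4 n - 1) / ((n+1)(n+2)) * a_n; check: a_0 = 1, a_1 = 2, a_2 = -1/2, a_3 = 1, a_4 = -13/24, a_5 = 29/20


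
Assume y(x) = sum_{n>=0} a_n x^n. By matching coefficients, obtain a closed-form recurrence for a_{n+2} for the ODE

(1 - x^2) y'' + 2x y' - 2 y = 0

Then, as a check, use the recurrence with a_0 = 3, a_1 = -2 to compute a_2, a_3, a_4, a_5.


Substitute y = sum_n a_n x^n.
(1 - 1 x^2) y'' contributes (n+2)(n+1) a_{n+2} - n(n-1) a_n at x^n.
2 x y'(x) contributes 2 n a_n at x^n.
-2 y(x) contributes -2 a_n at x^n.
Matching x^n: (n+2)(n+1) a_{n+2} + (-n(n-1) + 2 n - 2) a_n = 0.
Thus a_{n+2} = (n(n-1) - 2 n + 2) / ((n+1)(n+2)) * a_n.

Check with a_0 = 3, a_1 = -2 (apply the recurrence for n = 0, 1, 2, 3): a_0 = 3, a_1 = -2, a_2 = 3, a_3 = 0, a_4 = 0, a_5 = 0.

a_(n+2) = (n(n-1) - 2 n + 2) / ((n+1)(n+2)) * a_n; check: a_0 = 3, a_1 = -2, a_2 = 3, a_3 = 0, a_4 = 0, a_5 = 0


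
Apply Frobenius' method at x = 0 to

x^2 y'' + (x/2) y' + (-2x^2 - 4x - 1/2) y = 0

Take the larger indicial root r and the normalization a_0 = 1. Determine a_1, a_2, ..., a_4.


Write in Frobenius form y'' + (p(x)/x) y' + (q(x)/x^2) y = 0:
  p(x) = 1/2,  q(x) = -2x^2 - 4x - 1/2.
Indicial equation: r(r-1) + (1/2) r + (-1/2) = 0 -> roots r_1 = 1, r_2 = -1/2.
Take r = r_1 = 1. Let y(x) = x^r sum_{n>=0} a_n x^n with a_0 = 1.
Substitute y = x^r sum a_n x^n and match x^{r+n}. The recurrence is
  D(n) a_n - 4 a_{n-1} - 2 a_{n-2} = 0,  where D(n) = (r+n)(r+n-1) + (1/2)(r+n) + (-1/2).
  a_n = [4 a_{n-1} + 2 a_{n-2}] / D(n).
Since the indicial polynomial factors as (r - r_1)(r - r_2), D(n) = (r_1 + n - r_1)(r_1 + n - r_2) = n(n + 3/2).
Evaluating step by step (a_0 = 1):
  n = 1: D(1) = 1(1 + 3/2) = 5/2; numerator = 4(1) = 4; a_1 = (4)/(5/2) = 8/5
  n = 2: D(2) = 2(2 + 3/2) = 7; numerator = 4(8/5) + 2(1) = 42/5; a_2 = (42/5)/(7) = 6/5
  n = 3: D(3) = 3(3 + 3/2) = 27/2; numerator = 4(6/5) + 2(8/5) = 8; a_3 = (8)/(27/2) = 16/27
  n = 4: D(4) = 4(4 + 3/2) = 22; numerator = 4(16/27) + 2(6/5) = 644/135; a_4 = (644/135)/(22) = 322/1485

r = 1; a_0 = 1; a_1 = 8/5; a_2 = 6/5; a_3 = 16/27; a_4 = 322/1485


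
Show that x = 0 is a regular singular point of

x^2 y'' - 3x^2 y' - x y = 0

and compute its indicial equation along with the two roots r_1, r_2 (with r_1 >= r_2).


Divide by x^2 to reach normal form y'' + P_1(x) y' + P_2(x) y = 0 with P_1(x) = -3 and P_2(x) = -1/x.
x = 0 is a singular point because the y-coefficient -1/x has a pole at x = 0.
It is a regular singular point because x P_1(x) = p(x) = -3x and x^2 P_2(x) = q(x) = -x are polynomials, hence analytic at x = 0.
p(0) = 0,  q(0) = 0.
Indicial equation: r(r-1) + p(0) r + q(0) = 0, i.e. r^2 + (p(0) - 1) r + q(0) = 0, i.e. r^2 - 1 r = 0.
Discriminant: (-1)^2 - 4(0) = 1, so r = (1 ± 1)/2.
Solving: r_1 = 1, r_2 = 0.

indicial: r^2 - 1 r = 0; roots r_1 = 1, r_2 = 0


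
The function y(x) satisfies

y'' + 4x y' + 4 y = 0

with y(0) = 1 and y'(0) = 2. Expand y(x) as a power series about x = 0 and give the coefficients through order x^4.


Ansatz: y(x) = sum_{n>=0} a_n x^n, so y'(x) = sum_{n>=1} n a_n x^(n-1) and y''(x) = sum_{n>=2} n(n-1) a_n x^(n-2).
Substitute into P(x) y'' + Q(x) y' + R(x) y = 0 with P(x) = 1, Q(x) = 4x, R(x) = 4, and match powers of x.
Initial conditions: a_0 = 1, a_1 = 2.
Setting the coefficient of each power of x to zero and solving order by order (substituting the coefficients already found):
  x^0: 2 a_2 + 4 a_0 = 0  ->  2 a_2 = -4 a_0 = -4  ->  a_2 = -2
  x^1: 6 a_3 + 8 a_1 = 0  ->  6 a_3 = -8 a_1 = -16  ->  a_3 = -8/3
  x^2: 12 a_4 + 12 a_2 = 0  ->  12 a_4 = -12 a_2 = 24  ->  a_4 = 2
Truncated series: y(x) = 1 + 2 x - 2 x^2 - (8/3) x^3 + 2 x^4 + O(x^5).

a_0 = 1; a_1 = 2; a_2 = -2; a_3 = -8/3; a_4 = 2


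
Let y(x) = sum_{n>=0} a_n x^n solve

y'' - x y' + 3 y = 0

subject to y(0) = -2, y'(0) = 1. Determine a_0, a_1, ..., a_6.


Ansatz: y(x) = sum_{n>=0} a_n x^n, so y'(x) = sum_{n>=1} n a_n x^(n-1) and y''(x) = sum_{n>=2} n(n-1) a_n x^(n-2).
Substitute into P(x) y'' + Q(x) y' + R(x) y = 0 with P(x) = 1, Q(x) = -x, R(x) = 3, and match powers of x.
Initial conditions: a_0 = -2, a_1 = 1.
Setting the coefficient of each power of x to zero and solving order by order (substituting the coefficients already found):
  x^0: 2 a_2 + 3 a_0 = 0  ->  2 a_2 = -3 a_0 = 6  ->  a_2 = 3
  x^1: 6 a_3 + 2 a_1 = 0  ->  6 a_3 = -2 a_1 = -2  ->  a_3 = -1/3
  x^2: 12 a_4 + a_2 = 0  ->  12 a_4 = -a_2 = -3  ->  a_4 = -1/4
  x^3: 20 a_5 = 0  ->  a_5 = 0
  x^4: 30 a_6 - a_4 = 0  ->  30 a_6 = a_4 = -1/4  ->  a_6 = -1/120
Truncated series: y(x) = -2 + x + 3 x^2 - (1/3) x^3 - (1/4) x^4 - (1/120) x^6 + O(x^7).

a_0 = -2; a_1 = 1; a_2 = 3; a_3 = -1/3; a_4 = -1/4; a_5 = 0; a_6 = -1/120


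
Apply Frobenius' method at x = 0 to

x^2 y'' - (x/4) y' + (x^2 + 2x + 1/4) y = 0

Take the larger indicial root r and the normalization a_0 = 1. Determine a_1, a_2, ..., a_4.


Write in Frobenius form y'' + (p(x)/x) y' + (q(x)/x^2) y = 0:
  p(x) = -1/4,  q(x) = x^2 + 2x + 1/4.
Indicial equation: r(r-1) + (-1/4) r + (1/4) = 0 -> roots r_1 = 1, r_2 = 1/4.
Take r = r_1 = 1. Let y(x) = x^r sum_{n>=0} a_n x^n with a_0 = 1.
Substitute y = x^r sum a_n x^n and match x^{r+n}. The recurrence is
  D(n) a_n + 2 a_{n-1} + 1 a_{n-2} = 0,  where D(n) = (r+n)(r+n-1) + (-1/4)(r+n) + (1/4).
  a_n = [-2 a_{n-1} - 1 a_{n-2}] / D(n).
Since the indicial polynomial factors as (r - r_1)(r - r_2), D(n) = (r_1 + n - r_1)(r_1 + n - r_2) = n(n + 3/4).
Evaluating step by step (a_0 = 1):
  n = 1: D(1) = 1(1 + 3/4) = 7/4; numerator = -2(1) = -2; a_1 = (-2)/(7/4) = -8/7
  n = 2: D(2) = 2(2 + 3/4) = 11/2; numerator = -2(-8/7) - 1(1) = 9/7; a_2 = (9/7)/(11/2) = 18/77
  n = 3: D(3) = 3(3 + 3/4) = 45/4; numerator = -2(18/77) - 1(-8/7) = 52/77; a_3 = (52/77)/(45/4) = 208/3465
  n = 4: D(4) = 4(4 + 3/4) = 19; numerator = -2(208/3465) - 1(18/77) = -1226/3465; a_4 = (-1226/3465)/(19) = -1226/65835

r = 1; a_0 = 1; a_1 = -8/7; a_2 = 18/77; a_3 = 208/3465; a_4 = -1226/65835


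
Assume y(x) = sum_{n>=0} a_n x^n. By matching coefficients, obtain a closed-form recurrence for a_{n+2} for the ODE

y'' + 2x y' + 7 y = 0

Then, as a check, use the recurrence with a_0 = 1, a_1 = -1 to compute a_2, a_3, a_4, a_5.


Substitute y = sum_n a_n x^n.
y''(x) has coefficient (n+2)(n+1) a_{n+2} at x^n;
2 x y'(x) has coefficient 2 n a_n at x^n (shift);
7 y(x) has coefficient 7 a_n at x^n.
Matching x^n: (n+2)(n+1) a_{n+2} + (2n + 7) a_n = 0.
Thus a_{n+2} = (-2n - 7) / ((n+1)(n+2)) * a_n.

Check with a_0 = 1, a_1 = -1 (apply the recurrence for n = 0, 1, 2, 3): a_0 = 1, a_1 = -1, a_2 = -7/2, a_3 = 3/2, a_4 = 77/24, a_5 = -39/40.

a_(n+2) = (-2n - 7) / ((n+1)(n+2)) * a_n; check: a_0 = 1, a_1 = -1, a_2 = -7/2, a_3 = 3/2, a_4 = 77/24, a_5 = -39/40


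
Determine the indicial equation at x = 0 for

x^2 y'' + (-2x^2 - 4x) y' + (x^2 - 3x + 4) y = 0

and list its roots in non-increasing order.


Divide by x^2 to reach normal form y'' + P_1(x) y' + P_2(x) y = 0 with P_1(x) = -2 - 4/x and P_2(x) = 1 - 3/x + 4/x^2.
x = 0 is a singular point because the y'-coefficient -2 - 4/x has a pole at x = 0 and the y-coefficient 1 - 3/x + 4/x^2 has a pole at x = 0.
It is a regular singular point because x P_1(x) = p(x) = -2x - 4 and x^2 P_2(x) = q(x) = x^2 - 3x + 4 are polynomials, hence analytic at x = 0.
p(0) = -4,  q(0) = 4.
Indicial equation: r(r-1) + p(0) r + q(0) = 0, i.e. r^2 + (p(0) - 1) r + q(0) = 0, i.e. r^2 - 5 r + 4 = 0.
Discriminant: (-5)^2 - 4(4) = 9, so r = (5 ± 3)/2.
Solving: r_1 = 4, r_2 = 1.

indicial: r^2 - 5 r + 4 = 0; roots r_1 = 4, r_2 = 1


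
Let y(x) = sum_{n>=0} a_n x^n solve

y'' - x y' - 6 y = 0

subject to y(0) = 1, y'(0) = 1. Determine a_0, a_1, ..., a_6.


Ansatz: y(x) = sum_{n>=0} a_n x^n, so y'(x) = sum_{n>=1} n a_n x^(n-1) and y''(x) = sum_{n>=2} n(n-1) a_n x^(n-2).
Substitute into P(x) y'' + Q(x) y' + R(x) y = 0 with P(x) = 1, Q(x) = -x, R(x) = -6, and match powers of x.
Initial conditions: a_0 = 1, a_1 = 1.
Setting the coefficient of each power of x to zero and solving order by order (substituting the coefficients already found):
  x^0: 2 a_2 - 6 a_0 = 0  ->  2 a_2 = 6 a_0 = 6  ->  a_2 = 3
  x^1: 6 a_3 - 7 a_1 = 0  ->  6 a_3 = 7 a_1 = 7  ->  a_3 = 7/6
  x^2: 12 a_4 - 8 a_2 = 0  ->  12 a_4 = 8 a_2 = 24  ->  a_4 = 2
  x^3: 20 a_5 - 9 a_3 = 0  ->  20 a_5 = 9 a_3 = 21/2  ->  a_5 = 21/40
  x^4: 30 a_6 - 10 a_4 = 0  ->  30 a_6 = 10 a_4 = 20  ->  a_6 = 2/3
Truncated series: y(x) = 1 + x + 3 x^2 + (7/6) x^3 + 2 x^4 + (21/40) x^5 + (2/3) x^6 + O(x^7).

a_0 = 1; a_1 = 1; a_2 = 3; a_3 = 7/6; a_4 = 2; a_5 = 21/40; a_6 = 2/3


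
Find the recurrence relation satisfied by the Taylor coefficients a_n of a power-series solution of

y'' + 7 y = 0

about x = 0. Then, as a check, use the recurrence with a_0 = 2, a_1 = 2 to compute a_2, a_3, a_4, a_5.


Substitute y = sum_n a_n x^n into y'' + (const) y = 0.
y''(x) = sum_{n>=0} (n+2)(n+1) a_{n+2} x^n.
The ODE becomes sum_n [(n+2)(n+1) a_{n+2} + 7 a_n] x^n = 0.
Setting each coefficient to zero gives the recurrence:
  (n+2)(n+1) a_{n+2} + 7 a_n = 0,
  a_{n+2} = -7 / ((n+1)(n+2)) a_n.

Check with a_0 = 2, a_1 = 2 (apply the recurrence for n = 0, 1, 2, 3): a_0 = 2, a_1 = 2, a_2 = -7, a_3 = -7/3, a_4 = 49/12, a_5 = 49/60.

a_{n+2} = -7/((n+1)(n+2)) * a_n; check: a_0 = 2, a_1 = 2, a_2 = -7, a_3 = -7/3, a_4 = 49/12, a_5 = 49/60


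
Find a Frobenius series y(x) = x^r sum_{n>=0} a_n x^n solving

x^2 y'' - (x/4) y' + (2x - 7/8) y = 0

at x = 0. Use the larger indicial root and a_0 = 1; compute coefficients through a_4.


Write in Frobenius form y'' + (p(x)/x) y' + (q(x)/x^2) y = 0:
  p(x) = -1/4,  q(x) = 2x - 7/8.
Indicial equation: r(r-1) + (-1/4) r + (-7/8) = 0 -> roots r_1 = 7/4, r_2 = -1/2.
Take r = r_1 = 7/4. Let y(x) = x^r sum_{n>=0} a_n x^n with a_0 = 1.
Substitute y = x^r sum a_n x^n and match x^{r+n}. The recurrence is
  D(n) a_n + 2 a_{n-1} = 0,  where D(n) = (r+n)(r+n-1) + (-1/4)(r+n) + (-7/8).
  a_n = -2 / D(n) * a_{n-1}.
Since the indicial polynomial factors as (r - r_1)(r - r_2), D(n) = (r_1 + n - r_1)(r_1 + n - r_2) = n(n + 9/4).
Evaluating step by step (a_0 = 1):
  n = 1: D(1) = 1(1 + 9/4) = 13/4; numerator = -2(1) = -2; a_1 = (-2)/(13/4) = -8/13
  n = 2: D(2) = 2(2 + 9/4) = 17/2; numerator = -2(-8/13) = 16/13; a_2 = (16/13)/(17/2) = 32/221
  n = 3: D(3) = 3(3 + 9/4) = 63/4; numerator = -2(32/221) = -64/221; a_3 = (-64/221)/(63/4) = -256/13923
  n = 4: D(4) = 4(4 + 9/4) = 25; numerator = -2(-256/13923) = 512/13923; a_4 = (512/13923)/(25) = 512/348075

r = 7/4; a_0 = 1; a_1 = -8/13; a_2 = 32/221; a_3 = -256/13923; a_4 = 512/348075


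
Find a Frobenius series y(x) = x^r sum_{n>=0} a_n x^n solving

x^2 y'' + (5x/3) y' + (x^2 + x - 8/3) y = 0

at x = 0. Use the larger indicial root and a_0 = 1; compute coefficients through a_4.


Write in Frobenius form y'' + (p(x)/x) y' + (q(x)/x^2) y = 0:
  p(x) = 5/3,  q(x) = x^2 + x - 8/3.
Indicial equation: r(r-1) + (5/3) r + (-8/3) = 0 -> roots r_1 = 4/3, r_2 = -2.
Take r = r_1 = 4/3. Let y(x) = x^r sum_{n>=0} a_n x^n with a_0 = 1.
Substitute y = x^r sum a_n x^n and match x^{r+n}. The recurrence is
  D(n) a_n + 1 a_{n-1} + 1 a_{n-2} = 0,  where D(n) = (r+n)(r+n-1) + (5/3)(r+n) + (-8/3).
  a_n = [-1 a_{n-1} - 1 a_{n-2}] / D(n).
Since the indicial polynomial factors as (r - r_1)(r - r_2), D(n) = (r_1 + n - r_1)(r_1 + n - r_2) = n(n + 10/3).
Evaluating step by step (a_0 = 1):
  n = 1: D(1) = 1(1 + 10/3) = 13/3; numerator = -1(1) = -1; a_1 = (-1)/(13/3) = -3/13
  n = 2: D(2) = 2(2 + 10/3) = 32/3; numerator = -1(-3/13) - 1(1) = -10/13; a_2 = (-10/13)/(32/3) = -15/208
  n = 3: D(3) = 3(3 + 10/3) = 19; numerator = -1(-15/208) - 1(-3/13) = 63/208; a_3 = (63/208)/(19) = 63/3952
  n = 4: D(4) = 4(4 + 10/3) = 88/3; numerator = -1(63/3952) - 1(-15/208) = 111/1976; a_4 = (111/1976)/(88/3) = 333/173888

r = 4/3; a_0 = 1; a_1 = -3/13; a_2 = -15/208; a_3 = 63/3952; a_4 = 333/173888


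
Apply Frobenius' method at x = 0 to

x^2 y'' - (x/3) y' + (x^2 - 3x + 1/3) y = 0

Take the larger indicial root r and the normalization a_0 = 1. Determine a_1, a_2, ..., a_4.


Write in Frobenius form y'' + (p(x)/x) y' + (q(x)/x^2) y = 0:
  p(x) = -1/3,  q(x) = x^2 - 3x + 1/3.
Indicial equation: r(r-1) + (-1/3) r + (1/3) = 0 -> roots r_1 = 1, r_2 = 1/3.
Take r = r_1 = 1. Let y(x) = x^r sum_{n>=0} a_n x^n with a_0 = 1.
Substitute y = x^r sum a_n x^n and match x^{r+n}. The recurrence is
  D(n) a_n - 3 a_{n-1} + 1 a_{n-2} = 0,  where D(n) = (r+n)(r+n-1) + (-1/3)(r+n) + (1/3).
  a_n = [3 a_{n-1} - 1 a_{n-2}] / D(n).
Since the indicial polynomial factors as (r - r_1)(r - r_2), D(n) = (r_1 + n - r_1)(r_1 + n - r_2) = n(n + 2/3).
Evaluating step by step (a_0 = 1):
  n = 1: D(1) = 1(1 + 2/3) = 5/3; numerator = 3(1) = 3; a_1 = (3)/(5/3) = 9/5
  n = 2: D(2) = 2(2 + 2/3) = 16/3; numerator = 3(9/5) - 1(1) = 22/5; a_2 = (22/5)/(16/3) = 33/40
  n = 3: D(3) = 3(3 + 2/3) = 11; numerator = 3(33/40) - 1(9/5) = 27/40; a_3 = (27/40)/(11) = 27/440
  n = 4: D(4) = 4(4 + 2/3) = 56/3; numerator = 3(27/440) - 1(33/40) = -141/220; a_4 = (-141/220)/(56/3) = -423/12320

r = 1; a_0 = 1; a_1 = 9/5; a_2 = 33/40; a_3 = 27/440; a_4 = -423/12320


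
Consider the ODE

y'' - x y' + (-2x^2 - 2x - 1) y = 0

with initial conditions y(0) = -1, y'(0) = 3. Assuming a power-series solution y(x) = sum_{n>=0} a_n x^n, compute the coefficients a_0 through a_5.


Ansatz: y(x) = sum_{n>=0} a_n x^n, so y'(x) = sum_{n>=1} n a_n x^(n-1) and y''(x) = sum_{n>=2} n(n-1) a_n x^(n-2).
Substitute into P(x) y'' + Q(x) y' + R(x) y = 0 with P(x) = 1, Q(x) = -x, R(x) = -2x^2 - 2x - 1, and match powers of x.
Initial conditions: a_0 = -1, a_1 = 3.
Setting the coefficient of each power of x to zero and solving order by order (substituting the coefficients already found):
  x^0: 2 a_2 - a_0 = 0  ->  2 a_2 = a_0 = -1  ->  a_2 = -1/2
  x^1: 6 a_3 - 2 a_1 - 2 a_0 = 0  ->  6 a_3 = 2 a_1 + 2 a_0 = 4  ->  a_3 = 2/3
  x^2: 12 a_4 - 3 a_2 - 2 a_1 - 2 a_0 = 0  ->  12 a_4 = 3 a_2 + 2 a_1 + 2 a_0 = 5/2  ->  a_4 = 5/24
  x^3: 20 a_5 - 4 a_3 - 2 a_2 - 2 a_1 = 0  ->  20 a_5 = 4 a_3 + 2 a_2 + 2 a_1 = 23/3  ->  a_5 = 23/60
Truncated series: y(x) = -1 + 3 x - (1/2) x^2 + (2/3) x^3 + (5/24) x^4 + (23/60) x^5 + O(x^6).

a_0 = -1; a_1 = 3; a_2 = -1/2; a_3 = 2/3; a_4 = 5/24; a_5 = 23/60


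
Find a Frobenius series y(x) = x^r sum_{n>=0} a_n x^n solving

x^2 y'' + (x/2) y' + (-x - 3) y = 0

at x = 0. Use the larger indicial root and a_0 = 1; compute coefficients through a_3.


Write in Frobenius form y'' + (p(x)/x) y' + (q(x)/x^2) y = 0:
  p(x) = 1/2,  q(x) = -x - 3.
Indicial equation: r(r-1) + (1/2) r + (-3) = 0 -> roots r_1 = 2, r_2 = -3/2.
Take r = r_1 = 2. Let y(x) = x^r sum_{n>=0} a_n x^n with a_0 = 1.
Substitute y = x^r sum a_n x^n and match x^{r+n}. The recurrence is
  D(n) a_n - 1 a_{n-1} = 0,  where D(n) = (r+n)(r+n-1) + (1/2)(r+n) + (-3).
  a_n = 1 / D(n) * a_{n-1}.
Since the indicial polynomial factors as (r - r_1)(r - r_2), D(n) = (r_1 + n - r_1)(r_1 + n - r_2) = n(n + 7/2).
Evaluating step by step (a_0 = 1):
  n = 1: D(1) = 1(1 + 7/2) = 9/2; numerator = 1(1) = 1; a_1 = (1)/(9/2) = 2/9
  n = 2: D(2) = 2(2 + 7/2) = 11; numerator = 1(2/9) = 2/9; a_2 = (2/9)/(11) = 2/99
  n = 3: D(3) = 3(3 + 7/2) = 39/2; numerator = 1(2/99) = 2/99; a_3 = (2/99)/(39/2) = 4/3861

r = 2; a_0 = 1; a_1 = 2/9; a_2 = 2/99; a_3 = 4/3861


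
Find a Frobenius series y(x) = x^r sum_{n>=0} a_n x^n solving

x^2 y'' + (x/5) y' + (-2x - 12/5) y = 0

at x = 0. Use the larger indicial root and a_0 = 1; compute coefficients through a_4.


Write in Frobenius form y'' + (p(x)/x) y' + (q(x)/x^2) y = 0:
  p(x) = 1/5,  q(x) = -2x - 12/5.
Indicial equation: r(r-1) + (1/5) r + (-12/5) = 0 -> roots r_1 = 2, r_2 = -6/5.
Take r = r_1 = 2. Let y(x) = x^r sum_{n>=0} a_n x^n with a_0 = 1.
Substitute y = x^r sum a_n x^n and match x^{r+n}. The recurrence is
  D(n) a_n - 2 a_{n-1} = 0,  where D(n) = (r+n)(r+n-1) + (1/5)(r+n) + (-12/5).
  a_n = 2 / D(n) * a_{n-1}.
Since the indicial polynomial factors as (r - r_1)(r - r_2), D(n) = (r_1 + n - r_1)(r_1 + n - r_2) = n(n + 16/5).
Evaluating step by step (a_0 = 1):
  n = 1: D(1) = 1(1 + 16/5) = 21/5; numerator = 2(1) = 2; a_1 = (2)/(21/5) = 10/21
  n = 2: D(2) = 2(2 + 16/5) = 52/5; numerator = 2(10/21) = 20/21; a_2 = (20/21)/(52/5) = 25/273
  n = 3: D(3) = 3(3 + 16/5) = 93/5; numerator = 2(25/273) = 50/273; a_3 = (50/273)/(93/5) = 250/25389
  n = 4: D(4) = 4(4 + 16/5) = 144/5; numerator = 2(250/25389) = 500/25389; a_4 = (500/25389)/(144/5) = 625/914004

r = 2; a_0 = 1; a_1 = 10/21; a_2 = 25/273; a_3 = 250/25389; a_4 = 625/914004


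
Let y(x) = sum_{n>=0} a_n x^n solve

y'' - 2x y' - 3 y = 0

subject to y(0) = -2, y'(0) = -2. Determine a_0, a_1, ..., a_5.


Ansatz: y(x) = sum_{n>=0} a_n x^n, so y'(x) = sum_{n>=1} n a_n x^(n-1) and y''(x) = sum_{n>=2} n(n-1) a_n x^(n-2).
Substitute into P(x) y'' + Q(x) y' + R(x) y = 0 with P(x) = 1, Q(x) = -2x, R(x) = -3, and match powers of x.
Initial conditions: a_0 = -2, a_1 = -2.
Setting the coefficient of each power of x to zero and solving order by order (substituting the coefficients already found):
  x^0: 2 a_2 - 3 a_0 = 0  ->  2 a_2 = 3 a_0 = -6  ->  a_2 = -3
  x^1: 6 a_3 - 5 a_1 = 0  ->  6 a_3 = 5 a_1 = -10  ->  a_3 = -5/3
  x^2: 12 a_4 - 7 a_2 = 0  ->  12 a_4 = 7 a_2 = -21  ->  a_4 = -7/4
  x^3: 20 a_5 - 9 a_3 = 0  ->  20 a_5 = 9 a_3 = -15  ->  a_5 = -3/4
Truncated series: y(x) = -2 - 2 x - 3 x^2 - (5/3) x^3 - (7/4) x^4 - (3/4) x^5 + O(x^6).

a_0 = -2; a_1 = -2; a_2 = -3; a_3 = -5/3; a_4 = -7/4; a_5 = -3/4


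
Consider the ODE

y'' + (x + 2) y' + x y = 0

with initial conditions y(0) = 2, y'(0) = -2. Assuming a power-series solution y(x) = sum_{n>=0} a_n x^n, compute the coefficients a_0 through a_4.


Ansatz: y(x) = sum_{n>=0} a_n x^n, so y'(x) = sum_{n>=1} n a_n x^(n-1) and y''(x) = sum_{n>=2} n(n-1) a_n x^(n-2).
Substitute into P(x) y'' + Q(x) y' + R(x) y = 0 with P(x) = 1, Q(x) = x + 2, R(x) = x, and match powers of x.
Initial conditions: a_0 = 2, a_1 = -2.
Setting the coefficient of each power of x to zero and solving order by order (substituting the coefficients already found):
  x^0: 2 a_2 + 2 a_1 = 0  ->  2 a_2 = -2 a_1 = 4  ->  a_2 = 2
  x^1: 6 a_3 + 4 a_2 + a_1 + a_0 = 0  ->  6 a_3 = -4 a_2 - a_1 - a_0 = -8  ->  a_3 = -4/3
  x^2: 12 a_4 + 6 a_3 + 2 a_2 + a_1 = 0  ->  12 a_4 = -6 a_3 - 2 a_2 - a_1 = 6  ->  a_4 = 1/2
Truncated series: y(x) = 2 - 2 x + 2 x^2 - (4/3) x^3 + (1/2) x^4 + O(x^5).

a_0 = 2; a_1 = -2; a_2 = 2; a_3 = -4/3; a_4 = 1/2


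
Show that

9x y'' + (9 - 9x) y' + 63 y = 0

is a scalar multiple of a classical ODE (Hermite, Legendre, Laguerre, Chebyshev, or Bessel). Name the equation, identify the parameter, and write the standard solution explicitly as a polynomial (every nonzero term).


All three coefficients share the factor 9; dividing through by 9 gives  x y'' + (1 - x) y' + 7 y = 0.
This matches the Laguerre equation x y'' + (1 - x) y' + n y = 0 with n = 7; the polynomial solution is L_7(x).
With y = sum_k a_k x^k, matching x^k gives (k+1)k a_{k+1} + (k+1) a_{k+1} - k a_k + n a_k = 0, i.e. (k+1)^2 a_{k+1} = (k - n) a_k = (k - 7) a_k. The right side vanishes at k = 7, so the series terminates at degree 7.
Standard normalization L_n(0) = 1 gives a_0 = 1. Work upward with a_{k+1} = (k - 7) a_k / (k+1)^2:
  a_1 = (0 - 7)(1) / 1^2 = -7/1 = -7
  a_2 = (1 - 7)(-7) / 2^2 = 42/4 = 21/2
  a_3 = (2 - 7)(21/2) / 3^2 = (-105/2)/9 = -35/6
  a_4 = (3 - 7)(-35/6) / 4^2 = (70/3)/16 = 35/24
  a_5 = (4 - 7)(35/24) / 5^2 = (-35/8)/25 = -7/40
  a_6 = (5 - 7)(-7/40) / 6^2 = (7/20)/36 = 7/720
  a_7 = (6 - 7)(7/720) / 7^2 = (-7/720)/49 = -1/5040
Hence L_7(x) = -x^7/5040 + 7 x^6/720 - 7 x^5/40 + 35 x^4/24 - 35 x^3/6 + 21 x^2/2 - 7 x + 1.

L_7(x); series = -x^7/5040 + 7 x^6/720 - 7 x^5/40 + 35 x^4/24 - 35 x^3/6 + 21 x^2/2 - 7 x + 1


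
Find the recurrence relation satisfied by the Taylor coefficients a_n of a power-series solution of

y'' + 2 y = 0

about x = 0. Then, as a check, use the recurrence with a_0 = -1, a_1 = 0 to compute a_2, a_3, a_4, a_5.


Substitute y = sum_n a_n x^n into y'' + (const) y = 0.
y''(x) = sum_{n>=0} (n+2)(n+1) a_{n+2} x^n.
The ODE becomes sum_n [(n+2)(n+1) a_{n+2} + 2 a_n] x^n = 0.
Setting each coefficient to zero gives the recurrence:
  (n+2)(n+1) a_{n+2} + 2 a_n = 0,
  a_{n+2} = -2 / ((n+1)(n+2)) a_n.

Check with a_0 = -1, a_1 = 0 (apply the recurrence for n = 0, 1, 2, 3): a_0 = -1, a_1 = 0, a_2 = 1, a_3 = 0, a_4 = -1/6, a_5 = 0.

a_{n+2} = -2/((n+1)(n+2)) * a_n; check: a_0 = -1, a_1 = 0, a_2 = 1, a_3 = 0, a_4 = -1/6, a_5 = 0


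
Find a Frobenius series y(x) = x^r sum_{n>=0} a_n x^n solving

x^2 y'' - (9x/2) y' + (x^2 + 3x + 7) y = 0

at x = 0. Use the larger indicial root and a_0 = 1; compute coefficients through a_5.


Write in Frobenius form y'' + (p(x)/x) y' + (q(x)/x^2) y = 0:
  p(x) = -9/2,  q(x) = x^2 + 3x + 7.
Indicial equation: r(r-1) + (-9/2) r + (7) = 0 -> roots r_1 = 7/2, r_2 = 2.
Take r = r_1 = 7/2. Let y(x) = x^r sum_{n>=0} a_n x^n with a_0 = 1.
Substitute y = x^r sum a_n x^n and match x^{r+n}. The recurrence is
  D(n) a_n + 3 a_{n-1} + 1 a_{n-2} = 0,  where D(n) = (r+n)(r+n-1) + (-9/2)(r+n) + (7).
  a_n = [-3 a_{n-1} - 1 a_{n-2}] / D(n).
Since the indicial polynomial factors as (r - r_1)(r - r_2), D(n) = (r_1 + n - r_1)(r_1 + n - r_2) = n(n + 3/2).
Evaluating step by step (a_0 = 1):
  n = 1: D(1) = 1(1 + 3/2) = 5/2; numerator = -3(1) = -3; a_1 = (-3)/(5/2) = -6/5
  n = 2: D(2) = 2(2 + 3/2) = 7; numerator = -3(-6/5) - 1(1) = 13/5; a_2 = (13/5)/(7) = 13/35
  n = 3: D(3) = 3(3 + 3/2) = 27/2; numerator = -3(13/35) - 1(-6/5) = 3/35; a_3 = (3/35)/(27/2) = 2/315
  n = 4: D(4) = 4(4 + 3/2) = 22; numerator = -3(2/315) - 1(13/35) = -41/105; a_4 = (-41/105)/(22) = -41/2310
  n = 5: D(5) = 5(5 + 3/2) = 65/2; numerator = -3(-41/2310) - 1(2/315) = 65/1386; a_5 = (65/1386)/(65/2) = 1/693

r = 7/2; a_0 = 1; a_1 = -6/5; a_2 = 13/35; a_3 = 2/315; a_4 = -41/2310; a_5 = 1/693


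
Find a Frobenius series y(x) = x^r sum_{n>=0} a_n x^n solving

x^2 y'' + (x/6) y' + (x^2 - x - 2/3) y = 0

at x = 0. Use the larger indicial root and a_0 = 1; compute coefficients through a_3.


Write in Frobenius form y'' + (p(x)/x) y' + (q(x)/x^2) y = 0:
  p(x) = 1/6,  q(x) = x^2 - x - 2/3.
Indicial equation: r(r-1) + (1/6) r + (-2/3) = 0 -> roots r_1 = 4/3, r_2 = -1/2.
Take r = r_1 = 4/3. Let y(x) = x^r sum_{n>=0} a_n x^n with a_0 = 1.
Substitute y = x^r sum a_n x^n and match x^{r+n}. The recurrence is
  D(n) a_n - 1 a_{n-1} + 1 a_{n-2} = 0,  where D(n) = (r+n)(r+n-1) + (1/6)(r+n) + (-2/3).
  a_n = [1 a_{n-1} - 1 a_{n-2}] / D(n).
Since the indicial polynomial factors as (r - r_1)(r - r_2), D(n) = (r_1 + n - r_1)(r_1 + n - r_2) = n(n + 11/6).
Evaluating step by step (a_0 = 1):
  n = 1: D(1) = 1(1 + 11/6) = 17/6; numerator = 1(1) = 1; a_1 = (1)/(17/6) = 6/17
  n = 2: D(2) = 2(2 + 11/6) = 23/3; numerator = 1(6/17) - 1(1) = -11/17; a_2 = (-11/17)/(23/3) = -33/391
  n = 3: D(3) = 3(3 + 11/6) = 29/2; numerator = 1(-33/391) - 1(6/17) = -171/391; a_3 = (-171/391)/(29/2) = -342/11339

r = 4/3; a_0 = 1; a_1 = 6/17; a_2 = -33/391; a_3 = -342/11339


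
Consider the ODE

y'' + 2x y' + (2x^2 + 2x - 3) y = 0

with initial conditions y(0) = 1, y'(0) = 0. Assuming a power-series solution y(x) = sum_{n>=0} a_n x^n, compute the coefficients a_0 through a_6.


Ansatz: y(x) = sum_{n>=0} a_n x^n, so y'(x) = sum_{n>=1} n a_n x^(n-1) and y''(x) = sum_{n>=2} n(n-1) a_n x^(n-2).
Substitute into P(x) y'' + Q(x) y' + R(x) y = 0 with P(x) = 1, Q(x) = 2x, R(x) = 2x^2 + 2x - 3, and match powers of x.
Initial conditions: a_0 = 1, a_1 = 0.
Setting the coefficient of each power of x to zero and solving order by order (substituting the coefficients already found):
  x^0: 2 a_2 - 3 a_0 = 0  ->  2 a_2 = 3 a_0 = 3  ->  a_2 = 3/2
  x^1: 6 a_3 - a_1 + 2 a_0 = 0  ->  6 a_3 = a_1 - 2 a_0 = -2  ->  a_3 = -1/3
  x^2: 12 a_4 + a_2 + 2 a_1 + 2 a_0 = 0  ->  12 a_4 = -a_2 - 2 a_1 - 2 a_0 = -7/2  ->  a_4 = -7/24
  x^3: 20 a_5 + 3 a_3 + 2 a_2 + 2 a_1 = 0  ->  20 a_5 = -3 a_3 - 2 a_2 - 2 a_1 = -2  ->  a_5 = -1/10
  x^4: 30 a_6 + 5 a_4 + 2 a_3 + 2 a_2 = 0  ->  30 a_6 = -5 a_4 - 2 a_3 - 2 a_2 = -7/8  ->  a_6 = -7/240
Truncated series: y(x) = 1 + (3/2) x^2 - (1/3) x^3 - (7/24) x^4 - (1/10) x^5 - (7/240) x^6 + O(x^7).

a_0 = 1; a_1 = 0; a_2 = 3/2; a_3 = -1/3; a_4 = -7/24; a_5 = -1/10; a_6 = -7/240


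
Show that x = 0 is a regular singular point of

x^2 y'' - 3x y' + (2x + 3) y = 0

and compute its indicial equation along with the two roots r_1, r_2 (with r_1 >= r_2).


Divide by x^2 to reach normal form y'' + P_1(x) y' + P_2(x) y = 0 with P_1(x) = -3/x and P_2(x) = 2/x + 3/x^2.
x = 0 is a singular point because the y'-coefficient -3/x has a pole at x = 0 and the y-coefficient 2/x + 3/x^2 has a pole at x = 0.
It is a regular singular point because x P_1(x) = p(x) = -3 and x^2 P_2(x) = q(x) = 2x + 3 are polynomials, hence analytic at x = 0.
p(0) = -3,  q(0) = 3.
Indicial equation: r(r-1) + p(0) r + q(0) = 0, i.e. r^2 + (p(0) - 1) r + q(0) = 0, i.e. r^2 - 4 r + 3 = 0.
Discriminant: (-4)^2 - 4(3) = 4, so r = (4 ± 2)/2.
Solving: r_1 = 3, r_2 = 1.

indicial: r^2 - 4 r + 3 = 0; roots r_1 = 3, r_2 = 1


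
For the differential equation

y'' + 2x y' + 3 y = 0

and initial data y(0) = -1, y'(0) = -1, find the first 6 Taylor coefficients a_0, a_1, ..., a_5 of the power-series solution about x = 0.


Ansatz: y(x) = sum_{n>=0} a_n x^n, so y'(x) = sum_{n>=1} n a_n x^(n-1) and y''(x) = sum_{n>=2} n(n-1) a_n x^(n-2).
Substitute into P(x) y'' + Q(x) y' + R(x) y = 0 with P(x) = 1, Q(x) = 2x, R(x) = 3, and match powers of x.
Initial conditions: a_0 = -1, a_1 = -1.
Setting the coefficient of each power of x to zero and solving order by order (substituting the coefficients already found):
  x^0: 2 a_2 + 3 a_0 = 0  ->  2 a_2 = -3 a_0 = 3  ->  a_2 = 3/2
  x^1: 6 a_3 + 5 a_1 = 0  ->  6 a_3 = -5 a_1 = 5  ->  a_3 = 5/6
  x^2: 12 a_4 + 7 a_2 = 0  ->  12 a_4 = -7 a_2 = -21/2  ->  a_4 = -7/8
  x^3: 20 a_5 + 9 a_3 = 0  ->  20 a_5 = -9 a_3 = -15/2  ->  a_5 = -3/8
Truncated series: y(x) = -1 - x + (3/2) x^2 + (5/6) x^3 - (7/8) x^4 - (3/8) x^5 + O(x^6).

a_0 = -1; a_1 = -1; a_2 = 3/2; a_3 = 5/6; a_4 = -7/8; a_5 = -3/8


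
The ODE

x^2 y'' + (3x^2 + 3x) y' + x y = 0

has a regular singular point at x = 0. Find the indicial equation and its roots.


Divide by x^2 to reach normal form y'' + P_1(x) y' + P_2(x) y = 0 with P_1(x) = 3 + 3/x and P_2(x) = 1/x.
x = 0 is a singular point because the y'-coefficient 3 + 3/x has a pole at x = 0 and the y-coefficient 1/x has a pole at x = 0.
It is a regular singular point because x P_1(x) = p(x) = 3x + 3 and x^2 P_2(x) = q(x) = x are polynomials, hence analytic at x = 0.
p(0) = 3,  q(0) = 0.
Indicial equation: r(r-1) + p(0) r + q(0) = 0, i.e. r^2 + (p(0) - 1) r + q(0) = 0, i.e. r^2 + 2 r = 0.
Discriminant: (2)^2 - 4(0) = 4, so r = (-2 ± 2)/2.
Solving: r_1 = 0, r_2 = -2.

indicial: r^2 + 2 r = 0; roots r_1 = 0, r_2 = -2


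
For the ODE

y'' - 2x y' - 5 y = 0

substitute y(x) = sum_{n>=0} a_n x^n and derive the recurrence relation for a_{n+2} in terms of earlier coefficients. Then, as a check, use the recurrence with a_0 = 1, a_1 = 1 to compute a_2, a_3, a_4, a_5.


Substitute y = sum_n a_n x^n.
y''(x) has coefficient (n+2)(n+1) a_{n+2} at x^n;
-2 x y'(x) has coefficient -2 n a_n at x^n (shift);
-5 y(x) has coefficient -5 a_n at x^n.
Matching x^n: (n+2)(n+1) a_{n+2} + (-2n - 5) a_n = 0.
Thus a_{n+2} = (2n + 5) / ((n+1)(n+2)) * a_n.

Check with a_0 = 1, a_1 = 1 (apply the recurrence for n = 0, 1, 2, 3): a_0 = 1, a_1 = 1, a_2 = 5/2, a_3 = 7/6, a_4 = 15/8, a_5 = 77/120.

a_(n+2) = (2n + 5) / ((n+1)(n+2)) * a_n; check: a_0 = 1, a_1 = 1, a_2 = 5/2, a_3 = 7/6, a_4 = 15/8, a_5 = 77/120


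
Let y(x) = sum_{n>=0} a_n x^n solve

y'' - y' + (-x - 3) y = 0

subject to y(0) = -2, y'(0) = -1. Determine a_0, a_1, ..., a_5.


Ansatz: y(x) = sum_{n>=0} a_n x^n, so y'(x) = sum_{n>=1} n a_n x^(n-1) and y''(x) = sum_{n>=2} n(n-1) a_n x^(n-2).
Substitute into P(x) y'' + Q(x) y' + R(x) y = 0 with P(x) = 1, Q(x) = -1, R(x) = -x - 3, and match powers of x.
Initial conditions: a_0 = -2, a_1 = -1.
Setting the coefficient of each power of x to zero and solving order by order (substituting the coefficients already found):
  x^0: 2 a_2 - a_1 - 3 a_0 = 0  ->  2 a_2 = a_1 + 3 a_0 = -7  ->  a_2 = -7/2
  x^1: 6 a_3 - 2 a_2 - 3 a_1 - a_0 = 0  ->  6 a_3 = 2 a_2 + 3 a_1 + a_0 = -12  ->  a_3 = -2
  x^2: 12 a_4 - 3 a_3 - 3 a_2 - a_1 = 0  ->  12 a_4 = 3 a_3 + 3 a_2 + a_1 = -35/2  ->  a_4 = -35/24
  x^3: 20 a_5 - 4 a_4 - 3 a_3 - a_2 = 0  ->  20 a_5 = 4 a_4 + 3 a_3 + a_2 = -46/3  ->  a_5 = -23/30
Truncated series: y(x) = -2 - x - (7/2) x^2 - 2 x^3 - (35/24) x^4 - (23/30) x^5 + O(x^6).

a_0 = -2; a_1 = -1; a_2 = -7/2; a_3 = -2; a_4 = -35/24; a_5 = -23/30


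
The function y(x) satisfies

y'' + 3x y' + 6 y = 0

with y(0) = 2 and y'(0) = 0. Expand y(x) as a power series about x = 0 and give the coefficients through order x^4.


Ansatz: y(x) = sum_{n>=0} a_n x^n, so y'(x) = sum_{n>=1} n a_n x^(n-1) and y''(x) = sum_{n>=2} n(n-1) a_n x^(n-2).
Substitute into P(x) y'' + Q(x) y' + R(x) y = 0 with P(x) = 1, Q(x) = 3x, R(x) = 6, and match powers of x.
Initial conditions: a_0 = 2, a_1 = 0.
Setting the coefficient of each power of x to zero and solving order by order (substituting the coefficients already found):
  x^0: 2 a_2 + 6 a_0 = 0  ->  2 a_2 = -6 a_0 = -12  ->  a_2 = -6
  x^1: 6 a_3 + 9 a_1 = 0  ->  6 a_3 = -9 a_1 = 0  ->  a_3 = 0
  x^2: 12 a_4 + 12 a_2 = 0  ->  12 a_4 = -12 a_2 = 72  ->  a_4 = 6
Truncated series: y(x) = 2 - 6 x^2 + 6 x^4 + O(x^5).

a_0 = 2; a_1 = 0; a_2 = -6; a_3 = 0; a_4 = 6


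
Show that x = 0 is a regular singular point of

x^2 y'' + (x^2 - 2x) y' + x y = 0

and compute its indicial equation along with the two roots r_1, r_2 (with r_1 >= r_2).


Divide by x^2 to reach normal form y'' + P_1(x) y' + P_2(x) y = 0 with P_1(x) = 1 - 2/x and P_2(x) = 1/x.
x = 0 is a singular point because the y'-coefficient 1 - 2/x has a pole at x = 0 and the y-coefficient 1/x has a pole at x = 0.
It is a regular singular point because x P_1(x) = p(x) = x - 2 and x^2 P_2(x) = q(x) = x are polynomials, hence analytic at x = 0.
p(0) = -2,  q(0) = 0.
Indicial equation: r(r-1) + p(0) r + q(0) = 0, i.e. r^2 + (p(0) - 1) r + q(0) = 0, i.e. r^2 - 3 r = 0.
Discriminant: (-3)^2 - 4(0) = 9, so r = (3 ± 3)/2.
Solving: r_1 = 3, r_2 = 0.

indicial: r^2 - 3 r = 0; roots r_1 = 3, r_2 = 0


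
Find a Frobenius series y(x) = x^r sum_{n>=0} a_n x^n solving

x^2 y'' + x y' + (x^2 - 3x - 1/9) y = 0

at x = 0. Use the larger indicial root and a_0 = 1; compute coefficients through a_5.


Write in Frobenius form y'' + (p(x)/x) y' + (q(x)/x^2) y = 0:
  p(x) = 1,  q(x) = x^2 - 3x - 1/9.
Indicial equation: r(r-1) + (1) r + (-1/9) = 0 -> roots r_1 = 1/3, r_2 = -1/3.
Take r = r_1 = 1/3. Let y(x) = x^r sum_{n>=0} a_n x^n with a_0 = 1.
Substitute y = x^r sum a_n x^n and match x^{r+n}. The recurrence is
  D(n) a_n - 3 a_{n-1} + 1 a_{n-2} = 0,  where D(n) = (r+n)(r+n-1) + (1)(r+n) + (-1/9).
  a_n = [3 a_{n-1} - 1 a_{n-2}] / D(n).
Since the indicial polynomial factors as (r - r_1)(r - r_2), D(n) = (r_1 + n - r_1)(r_1 + n - r_2) = n(n + 2/3).
Evaluating step by step (a_0 = 1):
  n = 1: D(1) = 1(1 + 2/3) = 5/3; numerator = 3(1) = 3; a_1 = (3)/(5/3) = 9/5
  n = 2: D(2) = 2(2 + 2/3) = 16/3; numerator = 3(9/5) - 1(1) = 22/5; a_2 = (22/5)/(16/3) = 33/40
  n = 3: D(3) = 3(3 + 2/3) = 11; numerator = 3(33/40) - 1(9/5) = 27/40; a_3 = (27/40)/(11) = 27/440
  n = 4: D(4) = 4(4 + 2/3) = 56/3; numerator = 3(27/440) - 1(33/40) = -141/220; a_4 = (-141/220)/(56/3) = -423/12320
  n = 5: D(5) = 5(5 + 2/3) = 85/3; numerator = 3(-423/12320) - 1(27/440) = -405/2464; a_5 = (-405/2464)/(85/3) = -243/41888

r = 1/3; a_0 = 1; a_1 = 9/5; a_2 = 33/40; a_3 = 27/440; a_4 = -423/12320; a_5 = -243/41888


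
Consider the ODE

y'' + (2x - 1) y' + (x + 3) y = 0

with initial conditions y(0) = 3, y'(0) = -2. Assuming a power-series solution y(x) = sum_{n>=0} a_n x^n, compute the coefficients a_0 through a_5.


Ansatz: y(x) = sum_{n>=0} a_n x^n, so y'(x) = sum_{n>=1} n a_n x^(n-1) and y''(x) = sum_{n>=2} n(n-1) a_n x^(n-2).
Substitute into P(x) y'' + Q(x) y' + R(x) y = 0 with P(x) = 1, Q(x) = 2x - 1, R(x) = x + 3, and match powers of x.
Initial conditions: a_0 = 3, a_1 = -2.
Setting the coefficient of each power of x to zero and solving order by order (substituting the coefficients already found):
  x^0: 2 a_2 - a_1 + 3 a_0 = 0  ->  2 a_2 = a_1 - 3 a_0 = -11  ->  a_2 = -11/2
  x^1: 6 a_3 - 2 a_2 + 5 a_1 + a_0 = 0  ->  6 a_3 = 2 a_2 - 5 a_1 - a_0 = -4  ->  a_3 = -2/3
  x^2: 12 a_4 - 3 a_3 + 7 a_2 + a_1 = 0  ->  12 a_4 = 3 a_3 - 7 a_2 - a_1 = 77/2  ->  a_4 = 77/24
  x^3: 20 a_5 - 4 a_4 + 9 a_3 + a_2 = 0  ->  20 a_5 = 4 a_4 - 9 a_3 - a_2 = 73/3  ->  a_5 = 73/60
Truncated series: y(x) = 3 - 2 x - (11/2) x^2 - (2/3) x^3 + (77/24) x^4 + (73/60) x^5 + O(x^6).

a_0 = 3; a_1 = -2; a_2 = -11/2; a_3 = -2/3; a_4 = 77/24; a_5 = 73/60
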